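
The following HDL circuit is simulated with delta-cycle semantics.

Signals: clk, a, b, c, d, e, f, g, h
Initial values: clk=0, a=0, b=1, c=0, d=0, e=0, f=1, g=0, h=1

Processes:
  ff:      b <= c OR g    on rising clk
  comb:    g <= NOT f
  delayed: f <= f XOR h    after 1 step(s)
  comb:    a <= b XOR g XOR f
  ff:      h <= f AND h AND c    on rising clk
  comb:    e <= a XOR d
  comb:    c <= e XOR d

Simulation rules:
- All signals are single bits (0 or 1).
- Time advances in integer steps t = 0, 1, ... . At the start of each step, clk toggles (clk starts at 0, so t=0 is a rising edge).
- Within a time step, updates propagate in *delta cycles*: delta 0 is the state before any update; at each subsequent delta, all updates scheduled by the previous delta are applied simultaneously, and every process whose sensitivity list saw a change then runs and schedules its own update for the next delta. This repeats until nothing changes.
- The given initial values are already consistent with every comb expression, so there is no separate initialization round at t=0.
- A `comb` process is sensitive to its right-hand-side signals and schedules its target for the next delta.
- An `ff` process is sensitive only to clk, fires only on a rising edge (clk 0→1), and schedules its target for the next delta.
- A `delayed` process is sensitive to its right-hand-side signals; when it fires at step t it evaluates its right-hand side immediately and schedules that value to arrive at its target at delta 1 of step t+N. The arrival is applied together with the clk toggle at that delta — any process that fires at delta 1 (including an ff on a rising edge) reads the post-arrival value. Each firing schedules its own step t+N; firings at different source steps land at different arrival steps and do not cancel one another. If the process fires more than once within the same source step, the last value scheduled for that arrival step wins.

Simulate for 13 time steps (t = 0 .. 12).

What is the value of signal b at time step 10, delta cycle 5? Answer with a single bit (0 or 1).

1

t=0 Δ0: d=0 f=1 b=1 a=0 h=1 e=0 c=0 clk=0 g=0
  Δ1: clk:0→1
  Δ2: b:1→0, h:1→0
  Δ3: a:0→1
  Δ4: e:0→1
  Δ5: c:0→1
  (5Δ to stable)
t=1 Δ0: d=0 f=1 b=0 a=1 h=0 e=1 c=1 clk=1 g=0
  Δ1: clk:1→0
  (1Δ to stable)
t=2 Δ0: d=0 f=1 b=0 a=1 h=0 e=1 c=1 clk=0 g=0
  Δ1: clk:0→1
  Δ2: b:0→1
  Δ3: a:1→0
  Δ4: e:1→0
  Δ5: c:1→0
  (5Δ to stable)
t=3 Δ0: d=0 f=1 b=1 a=0 h=0 e=0 c=0 clk=1 g=0
  Δ1: clk:1→0
  (1Δ to stable)
t=4 Δ0: d=0 f=1 b=1 a=0 h=0 e=0 c=0 clk=0 g=0
  Δ1: clk:0→1
  Δ2: b:1→0
  Δ3: a:0→1
  Δ4: e:0→1
  Δ5: c:0→1
  (5Δ to stable)
t=5 Δ0: d=0 f=1 b=0 a=1 h=0 e=1 c=1 clk=1 g=0
  Δ1: clk:1→0
  (1Δ to stable)
t=6 Δ0: d=0 f=1 b=0 a=1 h=0 e=1 c=1 clk=0 g=0
  Δ1: clk:0→1
  Δ2: b:0→1
  Δ3: a:1→0
  Δ4: e:1→0
  Δ5: c:1→0
  (5Δ to stable)
t=7 Δ0: d=0 f=1 b=1 a=0 h=0 e=0 c=0 clk=1 g=0
  Δ1: clk:1→0
  (1Δ to stable)
t=8 Δ0: d=0 f=1 b=1 a=0 h=0 e=0 c=0 clk=0 g=0
  Δ1: clk:0→1
  Δ2: b:1→0
  Δ3: a:0→1
  Δ4: e:0→1
  Δ5: c:0→1
  (5Δ to stable)
t=9 Δ0: d=0 f=1 b=0 a=1 h=0 e=1 c=1 clk=1 g=0
  Δ1: clk:1→0
  (1Δ to stable)
t=10 Δ0: d=0 f=1 b=0 a=1 h=0 e=1 c=1 clk=0 g=0
  Δ1: clk:0→1
  Δ2: b:0→1
  Δ3: a:1→0
  Δ4: e:1→0
  Δ5: c:1→0
  (5Δ to stable)
t=11 Δ0: d=0 f=1 b=1 a=0 h=0 e=0 c=0 clk=1 g=0
  Δ1: clk:1→0
  (1Δ to stable)
t=12 Δ0: d=0 f=1 b=1 a=0 h=0 e=0 c=0 clk=0 g=0
  Δ1: clk:0→1
  Δ2: b:1→0
  Δ3: a:0→1
  Δ4: e:0→1
  Δ5: c:0→1
  (5Δ to stable)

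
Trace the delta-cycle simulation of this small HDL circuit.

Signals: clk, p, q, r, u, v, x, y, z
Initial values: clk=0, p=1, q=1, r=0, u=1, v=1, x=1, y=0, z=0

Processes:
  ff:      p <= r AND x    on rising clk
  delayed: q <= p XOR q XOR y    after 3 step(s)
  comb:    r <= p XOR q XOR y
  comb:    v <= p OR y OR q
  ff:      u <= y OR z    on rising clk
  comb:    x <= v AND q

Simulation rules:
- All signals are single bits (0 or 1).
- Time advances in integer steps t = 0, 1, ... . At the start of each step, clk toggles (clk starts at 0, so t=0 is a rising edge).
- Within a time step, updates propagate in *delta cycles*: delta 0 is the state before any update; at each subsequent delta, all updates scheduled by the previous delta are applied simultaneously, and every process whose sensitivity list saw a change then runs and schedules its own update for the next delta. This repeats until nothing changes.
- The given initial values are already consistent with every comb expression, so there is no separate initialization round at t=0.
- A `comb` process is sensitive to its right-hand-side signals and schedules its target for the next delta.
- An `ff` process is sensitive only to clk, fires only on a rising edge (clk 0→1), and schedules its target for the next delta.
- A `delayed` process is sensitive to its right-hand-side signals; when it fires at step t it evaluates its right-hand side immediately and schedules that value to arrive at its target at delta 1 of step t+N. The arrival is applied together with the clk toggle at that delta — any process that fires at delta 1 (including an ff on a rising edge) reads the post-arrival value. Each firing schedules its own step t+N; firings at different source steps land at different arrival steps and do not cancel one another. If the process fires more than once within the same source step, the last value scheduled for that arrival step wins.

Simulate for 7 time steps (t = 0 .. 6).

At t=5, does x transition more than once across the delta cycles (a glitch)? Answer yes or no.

t=0 Δ0: z=0 clk=0 x=1 r=0 u=1 y=0 p=1 v=1 q=1
  Δ1: clk:0→1
  Δ2: u:1→0, p:1→0
  Δ3: r:0→1
  (3Δ to stable)
t=1 Δ0: z=0 clk=1 x=1 r=1 u=0 y=0 p=0 v=1 q=1
  Δ1: clk:1→0
  (1Δ to stable)
t=2 Δ0: z=0 clk=0 x=1 r=1 u=0 y=0 p=0 v=1 q=1
  Δ1: clk:0→1
  Δ2: p:0→1
  Δ3: r:1→0
  (3Δ to stable)
t=3 Δ0: z=0 clk=1 x=1 r=0 u=0 y=0 p=1 v=1 q=1
  Δ1: clk:1→0
  (1Δ to stable)
t=4 Δ0: z=0 clk=0 x=1 r=0 u=0 y=0 p=1 v=1 q=1
  Δ1: clk:0→1
  Δ2: p:1→0
  Δ3: r:0→1
  (3Δ to stable)
t=5 Δ0: z=0 clk=1 x=1 r=1 u=0 y=0 p=0 v=1 q=1
  Δ1: clk:1→0, q:1→0
  Δ2: x:1→0, r:1→0, v:1→0
  (2Δ to stable)
t=6 Δ0: z=0 clk=0 x=0 r=0 u=0 y=0 p=0 v=0 q=0
  Δ1: clk:0→1
  (1Δ to stable)

no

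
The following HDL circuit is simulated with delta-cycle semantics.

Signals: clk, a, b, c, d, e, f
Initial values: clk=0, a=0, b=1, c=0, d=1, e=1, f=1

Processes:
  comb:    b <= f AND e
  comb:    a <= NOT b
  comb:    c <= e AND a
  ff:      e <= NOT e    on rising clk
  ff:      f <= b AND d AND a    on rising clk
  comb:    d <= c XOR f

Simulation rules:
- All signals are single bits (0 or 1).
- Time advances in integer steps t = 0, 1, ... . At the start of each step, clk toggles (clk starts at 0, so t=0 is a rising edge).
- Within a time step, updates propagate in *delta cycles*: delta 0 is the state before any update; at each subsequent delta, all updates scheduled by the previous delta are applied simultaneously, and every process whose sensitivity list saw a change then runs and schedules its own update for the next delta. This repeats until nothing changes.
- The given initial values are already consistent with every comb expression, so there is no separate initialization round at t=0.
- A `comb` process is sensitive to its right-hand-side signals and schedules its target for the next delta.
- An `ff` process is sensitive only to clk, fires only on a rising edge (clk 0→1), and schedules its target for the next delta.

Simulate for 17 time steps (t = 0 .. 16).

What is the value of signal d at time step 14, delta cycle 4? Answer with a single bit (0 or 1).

1

t0.Δ0 d=1 b=1 clk=0 c=0 f=1 a=0 e=1
t0.Δ1 d=1 b=1 clk=1 c=0 f=1 a=0 e=1
t0.Δ2 d=1 b=1 clk=1 c=0 f=0 a=0 e=0
t0.Δ3 d=0 b=0 clk=1 c=0 f=0 a=0 e=0
t0.Δ4 d=0 b=0 clk=1 c=0 f=0 a=1 e=0
t1.Δ0 d=0 b=0 clk=1 c=0 f=0 a=1 e=0
t1.Δ1 d=0 b=0 clk=0 c=0 f=0 a=1 e=0
t2.Δ0 d=0 b=0 clk=0 c=0 f=0 a=1 e=0
t2.Δ1 d=0 b=0 clk=1 c=0 f=0 a=1 e=0
t2.Δ2 d=0 b=0 clk=1 c=0 f=0 a=1 e=1
t2.Δ3 d=0 b=0 clk=1 c=1 f=0 a=1 e=1
t2.Δ4 d=1 b=0 clk=1 c=1 f=0 a=1 e=1
t3.Δ0 d=1 b=0 clk=1 c=1 f=0 a=1 e=1
t3.Δ1 d=1 b=0 clk=0 c=1 f=0 a=1 e=1
t4.Δ0 d=1 b=0 clk=0 c=1 f=0 a=1 e=1
t4.Δ1 d=1 b=0 clk=1 c=1 f=0 a=1 e=1
t4.Δ2 d=1 b=0 clk=1 c=1 f=0 a=1 e=0
t4.Δ3 d=1 b=0 clk=1 c=0 f=0 a=1 e=0
t4.Δ4 d=0 b=0 clk=1 c=0 f=0 a=1 e=0
t5.Δ0 d=0 b=0 clk=1 c=0 f=0 a=1 e=0
t5.Δ1 d=0 b=0 clk=0 c=0 f=0 a=1 e=0
t6.Δ0 d=0 b=0 clk=0 c=0 f=0 a=1 e=0
t6.Δ1 d=0 b=0 clk=1 c=0 f=0 a=1 e=0
t6.Δ2 d=0 b=0 clk=1 c=0 f=0 a=1 e=1
t6.Δ3 d=0 b=0 clk=1 c=1 f=0 a=1 e=1
t6.Δ4 d=1 b=0 clk=1 c=1 f=0 a=1 e=1
t7.Δ0 d=1 b=0 clk=1 c=1 f=0 a=1 e=1
t7.Δ1 d=1 b=0 clk=0 c=1 f=0 a=1 e=1
t8.Δ0 d=1 b=0 clk=0 c=1 f=0 a=1 e=1
t8.Δ1 d=1 b=0 clk=1 c=1 f=0 a=1 e=1
t8.Δ2 d=1 b=0 clk=1 c=1 f=0 a=1 e=0
t8.Δ3 d=1 b=0 clk=1 c=0 f=0 a=1 e=0
t8.Δ4 d=0 b=0 clk=1 c=0 f=0 a=1 e=0
t9.Δ0 d=0 b=0 clk=1 c=0 f=0 a=1 e=0
t9.Δ1 d=0 b=0 clk=0 c=0 f=0 a=1 e=0
t10.Δ0 d=0 b=0 clk=0 c=0 f=0 a=1 e=0
t10.Δ1 d=0 b=0 clk=1 c=0 f=0 a=1 e=0
t10.Δ2 d=0 b=0 clk=1 c=0 f=0 a=1 e=1
t10.Δ3 d=0 b=0 clk=1 c=1 f=0 a=1 e=1
t10.Δ4 d=1 b=0 clk=1 c=1 f=0 a=1 e=1
t11.Δ0 d=1 b=0 clk=1 c=1 f=0 a=1 e=1
t11.Δ1 d=1 b=0 clk=0 c=1 f=0 a=1 e=1
t12.Δ0 d=1 b=0 clk=0 c=1 f=0 a=1 e=1
t12.Δ1 d=1 b=0 clk=1 c=1 f=0 a=1 e=1
t12.Δ2 d=1 b=0 clk=1 c=1 f=0 a=1 e=0
t12.Δ3 d=1 b=0 clk=1 c=0 f=0 a=1 e=0
t12.Δ4 d=0 b=0 clk=1 c=0 f=0 a=1 e=0
t13.Δ0 d=0 b=0 clk=1 c=0 f=0 a=1 e=0
t13.Δ1 d=0 b=0 clk=0 c=0 f=0 a=1 e=0
t14.Δ0 d=0 b=0 clk=0 c=0 f=0 a=1 e=0
t14.Δ1 d=0 b=0 clk=1 c=0 f=0 a=1 e=0
t14.Δ2 d=0 b=0 clk=1 c=0 f=0 a=1 e=1
t14.Δ3 d=0 b=0 clk=1 c=1 f=0 a=1 e=1
t14.Δ4 d=1 b=0 clk=1 c=1 f=0 a=1 e=1
t15.Δ0 d=1 b=0 clk=1 c=1 f=0 a=1 e=1
t15.Δ1 d=1 b=0 clk=0 c=1 f=0 a=1 e=1
t16.Δ0 d=1 b=0 clk=0 c=1 f=0 a=1 e=1
t16.Δ1 d=1 b=0 clk=1 c=1 f=0 a=1 e=1
t16.Δ2 d=1 b=0 clk=1 c=1 f=0 a=1 e=0
t16.Δ3 d=1 b=0 clk=1 c=0 f=0 a=1 e=0
t16.Δ4 d=0 b=0 clk=1 c=0 f=0 a=1 e=0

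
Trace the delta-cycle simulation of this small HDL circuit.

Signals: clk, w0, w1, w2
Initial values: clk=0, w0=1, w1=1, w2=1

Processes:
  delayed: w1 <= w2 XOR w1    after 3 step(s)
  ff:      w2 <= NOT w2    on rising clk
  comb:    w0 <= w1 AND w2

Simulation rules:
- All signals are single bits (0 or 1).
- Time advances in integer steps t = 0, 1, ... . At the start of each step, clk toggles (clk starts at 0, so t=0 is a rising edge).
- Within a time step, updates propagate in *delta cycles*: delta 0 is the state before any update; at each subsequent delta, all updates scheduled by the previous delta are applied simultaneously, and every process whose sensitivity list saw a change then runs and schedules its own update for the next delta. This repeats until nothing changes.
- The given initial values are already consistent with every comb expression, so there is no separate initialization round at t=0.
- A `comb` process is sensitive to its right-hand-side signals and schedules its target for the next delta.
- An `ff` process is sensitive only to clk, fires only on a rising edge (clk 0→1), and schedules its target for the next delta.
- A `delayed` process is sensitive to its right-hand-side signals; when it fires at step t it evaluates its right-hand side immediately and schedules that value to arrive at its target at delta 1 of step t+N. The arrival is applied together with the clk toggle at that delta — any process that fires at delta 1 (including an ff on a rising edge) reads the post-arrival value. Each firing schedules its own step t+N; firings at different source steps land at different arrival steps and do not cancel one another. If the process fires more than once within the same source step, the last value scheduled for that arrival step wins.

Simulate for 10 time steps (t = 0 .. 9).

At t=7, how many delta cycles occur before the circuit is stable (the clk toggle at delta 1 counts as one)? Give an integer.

2

t0.Δ0 clk=0 w1=1 w2=1 w0=1
t0.Δ1 clk=1 w1=1 w2=1 w0=1
t0.Δ2 clk=1 w1=1 w2=0 w0=1
t0.Δ3 clk=1 w1=1 w2=0 w0=0
t1.Δ0 clk=1 w1=1 w2=0 w0=0
t1.Δ1 clk=0 w1=1 w2=0 w0=0
t2.Δ0 clk=0 w1=1 w2=0 w0=0
t2.Δ1 clk=1 w1=1 w2=0 w0=0
t2.Δ2 clk=1 w1=1 w2=1 w0=0
t2.Δ3 clk=1 w1=1 w2=1 w0=1
t3.Δ0 clk=1 w1=1 w2=1 w0=1
t3.Δ1 clk=0 w1=1 w2=1 w0=1
t4.Δ0 clk=0 w1=1 w2=1 w0=1
t4.Δ1 clk=1 w1=1 w2=1 w0=1
t4.Δ2 clk=1 w1=1 w2=0 w0=1
t4.Δ3 clk=1 w1=1 w2=0 w0=0
t5.Δ0 clk=1 w1=1 w2=0 w0=0
t5.Δ1 clk=0 w1=0 w2=0 w0=0
t6.Δ0 clk=0 w1=0 w2=0 w0=0
t6.Δ1 clk=1 w1=0 w2=0 w0=0
t6.Δ2 clk=1 w1=0 w2=1 w0=0
t7.Δ0 clk=1 w1=0 w2=1 w0=0
t7.Δ1 clk=0 w1=1 w2=1 w0=0
t7.Δ2 clk=0 w1=1 w2=1 w0=1
t8.Δ0 clk=0 w1=1 w2=1 w0=1
t8.Δ1 clk=1 w1=0 w2=1 w0=1
t8.Δ2 clk=1 w1=0 w2=0 w0=0
t9.Δ0 clk=1 w1=0 w2=0 w0=0
t9.Δ1 clk=0 w1=1 w2=0 w0=0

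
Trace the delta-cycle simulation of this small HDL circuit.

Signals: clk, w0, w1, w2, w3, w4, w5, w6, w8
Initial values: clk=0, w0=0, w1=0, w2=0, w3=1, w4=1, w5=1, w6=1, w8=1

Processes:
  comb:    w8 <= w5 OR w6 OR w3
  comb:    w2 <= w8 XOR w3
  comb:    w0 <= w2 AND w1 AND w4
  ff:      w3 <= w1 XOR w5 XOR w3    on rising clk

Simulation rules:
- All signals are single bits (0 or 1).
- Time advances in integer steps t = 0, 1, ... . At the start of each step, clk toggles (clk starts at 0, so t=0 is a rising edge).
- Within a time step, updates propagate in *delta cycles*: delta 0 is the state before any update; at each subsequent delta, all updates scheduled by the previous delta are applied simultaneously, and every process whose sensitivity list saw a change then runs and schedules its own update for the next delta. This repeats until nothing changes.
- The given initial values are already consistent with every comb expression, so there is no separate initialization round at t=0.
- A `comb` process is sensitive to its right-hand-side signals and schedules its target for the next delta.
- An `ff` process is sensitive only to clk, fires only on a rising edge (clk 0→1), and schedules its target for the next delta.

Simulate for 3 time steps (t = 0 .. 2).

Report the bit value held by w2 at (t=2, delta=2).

1

[bits: clk,w2,w0,w3,w4,w1,w5,w6,w8]
t=0: Δ0=000110111 Δ1=100110111 Δ2=100010111 Δ3=110010111 | 3Δ
t=1: Δ0=110010111 Δ1=010010111 | 1Δ
t=2: Δ0=010010111 Δ1=110010111 Δ2=110110111 Δ3=100110111 | 3Δ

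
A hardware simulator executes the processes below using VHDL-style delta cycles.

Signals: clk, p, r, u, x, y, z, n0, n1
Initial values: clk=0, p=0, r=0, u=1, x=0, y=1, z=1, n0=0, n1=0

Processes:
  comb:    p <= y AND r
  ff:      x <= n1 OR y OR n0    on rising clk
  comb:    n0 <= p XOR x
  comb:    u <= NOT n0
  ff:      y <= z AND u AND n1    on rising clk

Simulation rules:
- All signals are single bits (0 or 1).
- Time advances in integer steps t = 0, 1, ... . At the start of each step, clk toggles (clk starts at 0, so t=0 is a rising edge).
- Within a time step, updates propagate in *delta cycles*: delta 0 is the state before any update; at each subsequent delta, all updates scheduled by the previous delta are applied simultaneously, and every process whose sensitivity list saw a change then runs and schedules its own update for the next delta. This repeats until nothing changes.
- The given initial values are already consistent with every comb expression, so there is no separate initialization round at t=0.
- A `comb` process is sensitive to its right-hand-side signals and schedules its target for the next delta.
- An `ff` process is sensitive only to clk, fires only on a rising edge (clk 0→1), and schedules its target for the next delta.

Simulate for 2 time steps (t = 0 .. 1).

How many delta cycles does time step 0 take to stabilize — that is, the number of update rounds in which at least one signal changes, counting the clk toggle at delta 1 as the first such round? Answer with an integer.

t0.Δ0 clk=0 n1=0 p=0 x=0 r=0 u=1 y=1 n0=0 z=1
t0.Δ1 clk=1 n1=0 p=0 x=0 r=0 u=1 y=1 n0=0 z=1
t0.Δ2 clk=1 n1=0 p=0 x=1 r=0 u=1 y=0 n0=0 z=1
t0.Δ3 clk=1 n1=0 p=0 x=1 r=0 u=1 y=0 n0=1 z=1
t0.Δ4 clk=1 n1=0 p=0 x=1 r=0 u=0 y=0 n0=1 z=1
t1.Δ0 clk=1 n1=0 p=0 x=1 r=0 u=0 y=0 n0=1 z=1
t1.Δ1 clk=0 n1=0 p=0 x=1 r=0 u=0 y=0 n0=1 z=1

4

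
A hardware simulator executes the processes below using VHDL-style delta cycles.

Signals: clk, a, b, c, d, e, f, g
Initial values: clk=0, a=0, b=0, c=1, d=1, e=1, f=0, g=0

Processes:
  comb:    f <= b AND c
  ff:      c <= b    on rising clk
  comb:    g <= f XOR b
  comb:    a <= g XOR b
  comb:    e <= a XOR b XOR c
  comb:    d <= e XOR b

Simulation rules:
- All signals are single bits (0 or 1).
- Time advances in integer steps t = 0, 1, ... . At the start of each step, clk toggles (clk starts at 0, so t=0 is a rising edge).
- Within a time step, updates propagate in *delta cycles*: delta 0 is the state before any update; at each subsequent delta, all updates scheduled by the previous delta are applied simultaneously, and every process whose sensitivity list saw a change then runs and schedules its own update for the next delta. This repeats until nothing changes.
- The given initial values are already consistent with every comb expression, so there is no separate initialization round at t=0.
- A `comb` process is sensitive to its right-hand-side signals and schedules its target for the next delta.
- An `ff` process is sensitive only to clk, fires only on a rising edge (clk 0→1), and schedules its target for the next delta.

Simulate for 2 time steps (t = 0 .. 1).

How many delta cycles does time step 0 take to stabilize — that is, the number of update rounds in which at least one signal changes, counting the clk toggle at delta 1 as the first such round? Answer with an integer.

[bits: g,a,d,e,clk,c,b,f]
t=0: Δ0=00110100 Δ1=00111100 Δ2=00111000 Δ3=00101000 Δ4=00001000 | 4Δ
t=1: Δ0=00001000 Δ1=00000000 | 1Δ

4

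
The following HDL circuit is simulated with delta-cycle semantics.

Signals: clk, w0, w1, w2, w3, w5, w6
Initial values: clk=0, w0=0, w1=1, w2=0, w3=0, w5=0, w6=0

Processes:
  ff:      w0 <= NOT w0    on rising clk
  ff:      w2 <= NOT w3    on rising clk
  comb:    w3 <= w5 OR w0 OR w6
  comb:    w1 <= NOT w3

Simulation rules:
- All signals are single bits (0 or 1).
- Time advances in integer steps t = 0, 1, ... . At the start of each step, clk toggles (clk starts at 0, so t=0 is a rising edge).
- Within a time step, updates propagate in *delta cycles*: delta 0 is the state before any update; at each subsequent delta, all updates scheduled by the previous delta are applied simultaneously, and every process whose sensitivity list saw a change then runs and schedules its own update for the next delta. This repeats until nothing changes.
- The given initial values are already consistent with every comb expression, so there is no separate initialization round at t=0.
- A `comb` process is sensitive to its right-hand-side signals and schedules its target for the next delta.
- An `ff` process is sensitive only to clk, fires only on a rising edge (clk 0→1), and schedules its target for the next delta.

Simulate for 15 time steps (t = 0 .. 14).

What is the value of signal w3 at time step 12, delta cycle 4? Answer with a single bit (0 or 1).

1

[bits: clk,w1,w3,w2,w5,w0,w6]
t=0: Δ0=0100000 Δ1=1100000 Δ2=1101010 Δ3=1111010 Δ4=1011010 | 4Δ
t=1: Δ0=1011010 Δ1=0011010 | 1Δ
t=2: Δ0=0011010 Δ1=1011010 Δ2=1010000 Δ3=1000000 Δ4=1100000 | 4Δ
t=3: Δ0=1100000 Δ1=0100000 | 1Δ
t=4: Δ0=0100000 Δ1=1100000 Δ2=1101010 Δ3=1111010 Δ4=1011010 | 4Δ
t=5: Δ0=1011010 Δ1=0011010 | 1Δ
t=6: Δ0=0011010 Δ1=1011010 Δ2=1010000 Δ3=1000000 Δ4=1100000 | 4Δ
t=7: Δ0=1100000 Δ1=0100000 | 1Δ
t=8: Δ0=0100000 Δ1=1100000 Δ2=1101010 Δ3=1111010 Δ4=1011010 | 4Δ
t=9: Δ0=1011010 Δ1=0011010 | 1Δ
t=10: Δ0=0011010 Δ1=1011010 Δ2=1010000 Δ3=1000000 Δ4=1100000 | 4Δ
t=11: Δ0=1100000 Δ1=0100000 | 1Δ
t=12: Δ0=0100000 Δ1=1100000 Δ2=1101010 Δ3=1111010 Δ4=1011010 | 4Δ
t=13: Δ0=1011010 Δ1=0011010 | 1Δ
t=14: Δ0=0011010 Δ1=1011010 Δ2=1010000 Δ3=1000000 Δ4=1100000 | 4Δ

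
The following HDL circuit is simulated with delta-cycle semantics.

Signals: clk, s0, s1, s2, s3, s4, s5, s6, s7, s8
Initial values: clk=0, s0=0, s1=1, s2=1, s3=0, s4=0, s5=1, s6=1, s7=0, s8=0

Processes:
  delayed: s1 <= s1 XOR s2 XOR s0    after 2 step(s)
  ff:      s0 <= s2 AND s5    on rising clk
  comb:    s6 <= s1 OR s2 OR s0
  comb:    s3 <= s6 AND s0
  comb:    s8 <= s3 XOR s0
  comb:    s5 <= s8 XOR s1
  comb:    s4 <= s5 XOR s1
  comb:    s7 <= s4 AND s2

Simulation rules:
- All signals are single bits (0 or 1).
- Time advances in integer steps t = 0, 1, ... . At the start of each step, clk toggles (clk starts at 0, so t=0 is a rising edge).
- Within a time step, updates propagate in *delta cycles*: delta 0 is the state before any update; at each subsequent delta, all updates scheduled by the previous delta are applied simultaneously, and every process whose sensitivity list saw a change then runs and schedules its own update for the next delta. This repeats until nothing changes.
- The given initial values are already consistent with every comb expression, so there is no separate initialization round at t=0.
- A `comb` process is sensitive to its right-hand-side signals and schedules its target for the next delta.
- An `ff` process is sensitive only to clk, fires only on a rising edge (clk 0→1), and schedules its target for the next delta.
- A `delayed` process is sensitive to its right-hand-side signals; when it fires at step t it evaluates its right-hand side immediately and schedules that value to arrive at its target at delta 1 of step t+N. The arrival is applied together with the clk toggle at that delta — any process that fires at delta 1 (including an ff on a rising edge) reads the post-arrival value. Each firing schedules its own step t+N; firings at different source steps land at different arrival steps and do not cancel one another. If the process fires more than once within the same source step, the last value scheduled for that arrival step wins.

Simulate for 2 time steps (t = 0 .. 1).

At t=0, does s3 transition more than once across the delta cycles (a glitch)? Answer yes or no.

t0.Δ0 s3=0 s2=1 s1=1 clk=0 s7=0 s5=1 s8=0 s4=0 s6=1 s0=0
t0.Δ1 s3=0 s2=1 s1=1 clk=1 s7=0 s5=1 s8=0 s4=0 s6=1 s0=0
t0.Δ2 s3=0 s2=1 s1=1 clk=1 s7=0 s5=1 s8=0 s4=0 s6=1 s0=1
t0.Δ3 s3=1 s2=1 s1=1 clk=1 s7=0 s5=1 s8=1 s4=0 s6=1 s0=1
t0.Δ4 s3=1 s2=1 s1=1 clk=1 s7=0 s5=0 s8=0 s4=0 s6=1 s0=1
t0.Δ5 s3=1 s2=1 s1=1 clk=1 s7=0 s5=1 s8=0 s4=1 s6=1 s0=1
t0.Δ6 s3=1 s2=1 s1=1 clk=1 s7=1 s5=1 s8=0 s4=0 s6=1 s0=1
t0.Δ7 s3=1 s2=1 s1=1 clk=1 s7=0 s5=1 s8=0 s4=0 s6=1 s0=1
t1.Δ0 s3=1 s2=1 s1=1 clk=1 s7=0 s5=1 s8=0 s4=0 s6=1 s0=1
t1.Δ1 s3=1 s2=1 s1=1 clk=0 s7=0 s5=1 s8=0 s4=0 s6=1 s0=1

no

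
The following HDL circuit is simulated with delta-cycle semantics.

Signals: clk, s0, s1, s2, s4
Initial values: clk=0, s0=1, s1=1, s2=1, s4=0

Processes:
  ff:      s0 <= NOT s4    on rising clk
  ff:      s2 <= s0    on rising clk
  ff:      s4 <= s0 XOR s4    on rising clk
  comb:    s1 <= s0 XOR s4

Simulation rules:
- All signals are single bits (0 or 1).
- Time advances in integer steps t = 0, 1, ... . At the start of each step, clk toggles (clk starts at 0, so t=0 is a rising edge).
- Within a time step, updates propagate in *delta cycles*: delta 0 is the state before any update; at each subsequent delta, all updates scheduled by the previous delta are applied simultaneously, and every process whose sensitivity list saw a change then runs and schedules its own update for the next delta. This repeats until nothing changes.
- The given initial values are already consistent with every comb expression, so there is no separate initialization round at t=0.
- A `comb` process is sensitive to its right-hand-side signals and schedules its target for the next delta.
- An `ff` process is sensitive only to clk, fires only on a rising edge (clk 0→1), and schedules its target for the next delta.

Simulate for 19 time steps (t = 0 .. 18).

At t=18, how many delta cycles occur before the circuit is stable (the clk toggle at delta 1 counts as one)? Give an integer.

t0.Δ0 s1=1 s0=1 clk=0 s2=1 s4=0
t0.Δ1 s1=1 s0=1 clk=1 s2=1 s4=0
t0.Δ2 s1=1 s0=1 clk=1 s2=1 s4=1
t0.Δ3 s1=0 s0=1 clk=1 s2=1 s4=1
t1.Δ0 s1=0 s0=1 clk=1 s2=1 s4=1
t1.Δ1 s1=0 s0=1 clk=0 s2=1 s4=1
t2.Δ0 s1=0 s0=1 clk=0 s2=1 s4=1
t2.Δ1 s1=0 s0=1 clk=1 s2=1 s4=1
t2.Δ2 s1=0 s0=0 clk=1 s2=1 s4=0
t3.Δ0 s1=0 s0=0 clk=1 s2=1 s4=0
t3.Δ1 s1=0 s0=0 clk=0 s2=1 s4=0
t4.Δ0 s1=0 s0=0 clk=0 s2=1 s4=0
t4.Δ1 s1=0 s0=0 clk=1 s2=1 s4=0
t4.Δ2 s1=0 s0=1 clk=1 s2=0 s4=0
t4.Δ3 s1=1 s0=1 clk=1 s2=0 s4=0
t5.Δ0 s1=1 s0=1 clk=1 s2=0 s4=0
t5.Δ1 s1=1 s0=1 clk=0 s2=0 s4=0
t6.Δ0 s1=1 s0=1 clk=0 s2=0 s4=0
t6.Δ1 s1=1 s0=1 clk=1 s2=0 s4=0
t6.Δ2 s1=1 s0=1 clk=1 s2=1 s4=1
t6.Δ3 s1=0 s0=1 clk=1 s2=1 s4=1
t7.Δ0 s1=0 s0=1 clk=1 s2=1 s4=1
t7.Δ1 s1=0 s0=1 clk=0 s2=1 s4=1
t8.Δ0 s1=0 s0=1 clk=0 s2=1 s4=1
t8.Δ1 s1=0 s0=1 clk=1 s2=1 s4=1
t8.Δ2 s1=0 s0=0 clk=1 s2=1 s4=0
t9.Δ0 s1=0 s0=0 clk=1 s2=1 s4=0
t9.Δ1 s1=0 s0=0 clk=0 s2=1 s4=0
t10.Δ0 s1=0 s0=0 clk=0 s2=1 s4=0
t10.Δ1 s1=0 s0=0 clk=1 s2=1 s4=0
t10.Δ2 s1=0 s0=1 clk=1 s2=0 s4=0
t10.Δ3 s1=1 s0=1 clk=1 s2=0 s4=0
t11.Δ0 s1=1 s0=1 clk=1 s2=0 s4=0
t11.Δ1 s1=1 s0=1 clk=0 s2=0 s4=0
t12.Δ0 s1=1 s0=1 clk=0 s2=0 s4=0
t12.Δ1 s1=1 s0=1 clk=1 s2=0 s4=0
t12.Δ2 s1=1 s0=1 clk=1 s2=1 s4=1
t12.Δ3 s1=0 s0=1 clk=1 s2=1 s4=1
t13.Δ0 s1=0 s0=1 clk=1 s2=1 s4=1
t13.Δ1 s1=0 s0=1 clk=0 s2=1 s4=1
t14.Δ0 s1=0 s0=1 clk=0 s2=1 s4=1
t14.Δ1 s1=0 s0=1 clk=1 s2=1 s4=1
t14.Δ2 s1=0 s0=0 clk=1 s2=1 s4=0
t15.Δ0 s1=0 s0=0 clk=1 s2=1 s4=0
t15.Δ1 s1=0 s0=0 clk=0 s2=1 s4=0
t16.Δ0 s1=0 s0=0 clk=0 s2=1 s4=0
t16.Δ1 s1=0 s0=0 clk=1 s2=1 s4=0
t16.Δ2 s1=0 s0=1 clk=1 s2=0 s4=0
t16.Δ3 s1=1 s0=1 clk=1 s2=0 s4=0
t17.Δ0 s1=1 s0=1 clk=1 s2=0 s4=0
t17.Δ1 s1=1 s0=1 clk=0 s2=0 s4=0
t18.Δ0 s1=1 s0=1 clk=0 s2=0 s4=0
t18.Δ1 s1=1 s0=1 clk=1 s2=0 s4=0
t18.Δ2 s1=1 s0=1 clk=1 s2=1 s4=1
t18.Δ3 s1=0 s0=1 clk=1 s2=1 s4=1

3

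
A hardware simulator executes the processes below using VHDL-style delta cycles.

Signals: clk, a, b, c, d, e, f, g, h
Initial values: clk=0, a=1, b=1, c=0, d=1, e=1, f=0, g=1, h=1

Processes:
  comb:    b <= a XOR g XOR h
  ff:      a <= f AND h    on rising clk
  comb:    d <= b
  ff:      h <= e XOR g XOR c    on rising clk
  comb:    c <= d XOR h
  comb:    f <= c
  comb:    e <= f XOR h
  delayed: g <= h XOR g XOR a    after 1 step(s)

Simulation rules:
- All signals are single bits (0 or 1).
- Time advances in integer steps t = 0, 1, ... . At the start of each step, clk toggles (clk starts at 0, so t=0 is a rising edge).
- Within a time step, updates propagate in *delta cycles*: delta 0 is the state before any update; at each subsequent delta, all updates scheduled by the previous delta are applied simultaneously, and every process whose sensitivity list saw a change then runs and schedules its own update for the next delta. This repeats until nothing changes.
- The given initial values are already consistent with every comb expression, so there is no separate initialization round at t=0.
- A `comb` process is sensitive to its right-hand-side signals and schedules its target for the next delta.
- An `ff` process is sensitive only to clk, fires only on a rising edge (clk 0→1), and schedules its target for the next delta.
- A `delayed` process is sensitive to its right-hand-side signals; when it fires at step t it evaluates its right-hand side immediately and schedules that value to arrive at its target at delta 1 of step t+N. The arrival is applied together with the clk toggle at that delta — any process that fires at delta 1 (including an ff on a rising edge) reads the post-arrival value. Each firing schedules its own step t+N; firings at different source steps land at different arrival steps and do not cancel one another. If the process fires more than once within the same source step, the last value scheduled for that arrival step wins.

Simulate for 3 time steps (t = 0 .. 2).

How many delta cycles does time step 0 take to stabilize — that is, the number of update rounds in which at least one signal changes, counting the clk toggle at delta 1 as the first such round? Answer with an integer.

t=0 Δ0: h=1 g=1 clk=0 f=0 e=1 c=0 d=1 b=1 a=1
  Δ1: clk:0→1
  Δ2: h:1→0, a:1→0
  Δ3: e:1→0, c:0→1
  Δ4: f:0→1
  Δ5: e:0→1
  (5Δ to stable)
t=1 Δ0: h=0 g=1 clk=1 f=1 e=1 c=1 d=1 b=1 a=0
  Δ1: clk:1→0
  (1Δ to stable)
t=2 Δ0: h=0 g=1 clk=0 f=1 e=1 c=1 d=1 b=1 a=0
  Δ1: clk:0→1
  Δ2: h:0→1
  Δ3: e:1→0, c:1→0, b:1→0
  Δ4: f:1→0, d:1→0
  Δ5: e:0→1, c:0→1
  Δ6: f:0→1
  Δ7: e:1→0
  (7Δ to stable)

5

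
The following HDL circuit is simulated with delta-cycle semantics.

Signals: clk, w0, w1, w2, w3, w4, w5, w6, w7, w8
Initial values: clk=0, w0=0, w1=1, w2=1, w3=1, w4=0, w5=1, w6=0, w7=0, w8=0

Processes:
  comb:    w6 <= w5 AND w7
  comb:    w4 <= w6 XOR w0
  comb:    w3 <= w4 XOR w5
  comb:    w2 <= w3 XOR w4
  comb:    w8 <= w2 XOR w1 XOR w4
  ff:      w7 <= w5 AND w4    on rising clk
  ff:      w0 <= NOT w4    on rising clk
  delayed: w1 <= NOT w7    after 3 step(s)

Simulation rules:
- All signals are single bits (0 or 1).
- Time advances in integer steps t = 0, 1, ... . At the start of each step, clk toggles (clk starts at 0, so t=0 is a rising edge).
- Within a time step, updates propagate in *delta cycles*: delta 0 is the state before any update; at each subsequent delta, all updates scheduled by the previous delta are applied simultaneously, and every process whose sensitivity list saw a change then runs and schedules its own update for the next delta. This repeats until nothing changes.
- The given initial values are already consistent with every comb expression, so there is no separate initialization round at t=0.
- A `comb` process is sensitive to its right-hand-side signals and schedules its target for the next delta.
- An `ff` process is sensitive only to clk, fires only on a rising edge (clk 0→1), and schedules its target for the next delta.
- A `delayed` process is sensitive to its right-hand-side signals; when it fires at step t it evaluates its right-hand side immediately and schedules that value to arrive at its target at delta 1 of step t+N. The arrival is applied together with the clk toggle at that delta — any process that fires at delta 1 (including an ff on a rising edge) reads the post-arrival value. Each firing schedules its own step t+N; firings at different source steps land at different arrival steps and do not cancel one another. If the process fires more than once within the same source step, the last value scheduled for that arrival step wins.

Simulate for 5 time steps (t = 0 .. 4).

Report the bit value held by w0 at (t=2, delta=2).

t=0 Δ0: w5=1 w7=0 w0=0 w4=0 w3=1 w1=1 w6=0 w8=0 w2=1 clk=0
  Δ1: clk:0→1
  Δ2: w0:0→1
  Δ3: w4:0→1
  Δ4: w3:1→0, w8:0→1, w2:1→0
  Δ5: w8:1→0, w2:0→1
  Δ6: w8:0→1
  (6Δ to stable)
t=1 Δ0: w5=1 w7=0 w0=1 w4=1 w3=0 w1=1 w6=0 w8=1 w2=1 clk=1
  Δ1: clk:1→0
  (1Δ to stable)
t=2 Δ0: w5=1 w7=0 w0=1 w4=1 w3=0 w1=1 w6=0 w8=1 w2=1 clk=0
  Δ1: clk:0→1
  Δ2: w7:0→1, w0:1→0
  Δ3: w4:1→0, w6:0→1
  Δ4: w4:0→1, w3:0→1, w8:1→0, w2:1→0
  Δ5: w3:1→0
  Δ6: w2:0→1
  Δ7: w8:0→1
  (7Δ to stable)
t=3 Δ0: w5=1 w7=1 w0=0 w4=1 w3=0 w1=1 w6=1 w8=1 w2=1 clk=1
  Δ1: clk:1→0
  (1Δ to stable)
t=4 Δ0: w5=1 w7=1 w0=0 w4=1 w3=0 w1=1 w6=1 w8=1 w2=1 clk=0
  Δ1: clk:0→1
  (1Δ to stable)

0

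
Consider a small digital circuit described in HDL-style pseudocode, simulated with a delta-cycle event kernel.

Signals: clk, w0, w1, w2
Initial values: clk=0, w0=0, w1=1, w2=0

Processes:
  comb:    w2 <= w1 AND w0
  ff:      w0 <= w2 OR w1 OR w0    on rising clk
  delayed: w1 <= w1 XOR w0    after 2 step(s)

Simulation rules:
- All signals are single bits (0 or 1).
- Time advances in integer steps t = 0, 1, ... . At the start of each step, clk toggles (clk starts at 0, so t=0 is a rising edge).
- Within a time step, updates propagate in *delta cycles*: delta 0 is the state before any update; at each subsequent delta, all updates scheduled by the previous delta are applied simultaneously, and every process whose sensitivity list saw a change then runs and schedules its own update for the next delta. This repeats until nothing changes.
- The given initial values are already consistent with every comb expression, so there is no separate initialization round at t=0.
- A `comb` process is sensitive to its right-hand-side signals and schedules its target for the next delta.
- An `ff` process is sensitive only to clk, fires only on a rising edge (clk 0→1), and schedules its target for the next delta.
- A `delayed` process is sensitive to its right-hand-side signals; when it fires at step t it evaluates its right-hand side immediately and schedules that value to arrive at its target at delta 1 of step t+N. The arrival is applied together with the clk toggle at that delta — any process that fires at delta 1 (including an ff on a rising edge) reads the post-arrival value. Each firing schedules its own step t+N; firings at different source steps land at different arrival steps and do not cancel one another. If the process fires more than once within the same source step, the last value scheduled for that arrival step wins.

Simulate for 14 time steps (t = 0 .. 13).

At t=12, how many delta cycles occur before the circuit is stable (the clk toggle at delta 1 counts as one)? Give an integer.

t=0 Δ0: w2=0 clk=0 w0=0 w1=1
  Δ1: clk:0→1
  Δ2: w0:0→1
  Δ3: w2:0→1
  (3Δ to stable)
t=1 Δ0: w2=1 clk=1 w0=1 w1=1
  Δ1: clk:1→0
  (1Δ to stable)
t=2 Δ0: w2=1 clk=0 w0=1 w1=1
  Δ1: clk:0→1, w1:1→0
  Δ2: w2:1→0
  (2Δ to stable)
t=3 Δ0: w2=0 clk=1 w0=1 w1=0
  Δ1: clk:1→0
  (1Δ to stable)
t=4 Δ0: w2=0 clk=0 w0=1 w1=0
  Δ1: clk:0→1, w1:0→1
  Δ2: w2:0→1
  (2Δ to stable)
t=5 Δ0: w2=1 clk=1 w0=1 w1=1
  Δ1: clk:1→0
  (1Δ to stable)
t=6 Δ0: w2=1 clk=0 w0=1 w1=1
  Δ1: clk:0→1, w1:1→0
  Δ2: w2:1→0
  (2Δ to stable)
t=7 Δ0: w2=0 clk=1 w0=1 w1=0
  Δ1: clk:1→0
  (1Δ to stable)
t=8 Δ0: w2=0 clk=0 w0=1 w1=0
  Δ1: clk:0→1, w1:0→1
  Δ2: w2:0→1
  (2Δ to stable)
t=9 Δ0: w2=1 clk=1 w0=1 w1=1
  Δ1: clk:1→0
  (1Δ to stable)
t=10 Δ0: w2=1 clk=0 w0=1 w1=1
  Δ1: clk:0→1, w1:1→0
  Δ2: w2:1→0
  (2Δ to stable)
t=11 Δ0: w2=0 clk=1 w0=1 w1=0
  Δ1: clk:1→0
  (1Δ to stable)
t=12 Δ0: w2=0 clk=0 w0=1 w1=0
  Δ1: clk:0→1, w1:0→1
  Δ2: w2:0→1
  (2Δ to stable)
t=13 Δ0: w2=1 clk=1 w0=1 w1=1
  Δ1: clk:1→0
  (1Δ to stable)

2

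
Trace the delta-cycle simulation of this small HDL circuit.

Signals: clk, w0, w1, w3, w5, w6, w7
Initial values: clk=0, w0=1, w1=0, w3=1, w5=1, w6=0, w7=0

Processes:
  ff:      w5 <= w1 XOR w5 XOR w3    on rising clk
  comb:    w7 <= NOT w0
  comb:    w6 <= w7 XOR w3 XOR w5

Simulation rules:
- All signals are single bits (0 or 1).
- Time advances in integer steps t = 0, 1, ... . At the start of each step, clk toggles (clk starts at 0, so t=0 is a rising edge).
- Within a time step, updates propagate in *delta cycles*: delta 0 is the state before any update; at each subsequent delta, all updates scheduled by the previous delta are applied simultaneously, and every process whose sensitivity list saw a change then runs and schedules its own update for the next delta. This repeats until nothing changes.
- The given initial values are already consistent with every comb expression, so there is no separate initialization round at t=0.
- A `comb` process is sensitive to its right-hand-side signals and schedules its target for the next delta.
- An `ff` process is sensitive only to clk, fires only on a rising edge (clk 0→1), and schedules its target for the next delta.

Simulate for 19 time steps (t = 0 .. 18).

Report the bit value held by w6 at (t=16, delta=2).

0

t0.Δ0 w7=0 w0=1 w3=1 w6=0 w5=1 clk=0 w1=0
t0.Δ1 w7=0 w0=1 w3=1 w6=0 w5=1 clk=1 w1=0
t0.Δ2 w7=0 w0=1 w3=1 w6=0 w5=0 clk=1 w1=0
t0.Δ3 w7=0 w0=1 w3=1 w6=1 w5=0 clk=1 w1=0
t1.Δ0 w7=0 w0=1 w3=1 w6=1 w5=0 clk=1 w1=0
t1.Δ1 w7=0 w0=1 w3=1 w6=1 w5=0 clk=0 w1=0
t2.Δ0 w7=0 w0=1 w3=1 w6=1 w5=0 clk=0 w1=0
t2.Δ1 w7=0 w0=1 w3=1 w6=1 w5=0 clk=1 w1=0
t2.Δ2 w7=0 w0=1 w3=1 w6=1 w5=1 clk=1 w1=0
t2.Δ3 w7=0 w0=1 w3=1 w6=0 w5=1 clk=1 w1=0
t3.Δ0 w7=0 w0=1 w3=1 w6=0 w5=1 clk=1 w1=0
t3.Δ1 w7=0 w0=1 w3=1 w6=0 w5=1 clk=0 w1=0
t4.Δ0 w7=0 w0=1 w3=1 w6=0 w5=1 clk=0 w1=0
t4.Δ1 w7=0 w0=1 w3=1 w6=0 w5=1 clk=1 w1=0
t4.Δ2 w7=0 w0=1 w3=1 w6=0 w5=0 clk=1 w1=0
t4.Δ3 w7=0 w0=1 w3=1 w6=1 w5=0 clk=1 w1=0
t5.Δ0 w7=0 w0=1 w3=1 w6=1 w5=0 clk=1 w1=0
t5.Δ1 w7=0 w0=1 w3=1 w6=1 w5=0 clk=0 w1=0
t6.Δ0 w7=0 w0=1 w3=1 w6=1 w5=0 clk=0 w1=0
t6.Δ1 w7=0 w0=1 w3=1 w6=1 w5=0 clk=1 w1=0
t6.Δ2 w7=0 w0=1 w3=1 w6=1 w5=1 clk=1 w1=0
t6.Δ3 w7=0 w0=1 w3=1 w6=0 w5=1 clk=1 w1=0
t7.Δ0 w7=0 w0=1 w3=1 w6=0 w5=1 clk=1 w1=0
t7.Δ1 w7=0 w0=1 w3=1 w6=0 w5=1 clk=0 w1=0
t8.Δ0 w7=0 w0=1 w3=1 w6=0 w5=1 clk=0 w1=0
t8.Δ1 w7=0 w0=1 w3=1 w6=0 w5=1 clk=1 w1=0
t8.Δ2 w7=0 w0=1 w3=1 w6=0 w5=0 clk=1 w1=0
t8.Δ3 w7=0 w0=1 w3=1 w6=1 w5=0 clk=1 w1=0
t9.Δ0 w7=0 w0=1 w3=1 w6=1 w5=0 clk=1 w1=0
t9.Δ1 w7=0 w0=1 w3=1 w6=1 w5=0 clk=0 w1=0
t10.Δ0 w7=0 w0=1 w3=1 w6=1 w5=0 clk=0 w1=0
t10.Δ1 w7=0 w0=1 w3=1 w6=1 w5=0 clk=1 w1=0
t10.Δ2 w7=0 w0=1 w3=1 w6=1 w5=1 clk=1 w1=0
t10.Δ3 w7=0 w0=1 w3=1 w6=0 w5=1 clk=1 w1=0
t11.Δ0 w7=0 w0=1 w3=1 w6=0 w5=1 clk=1 w1=0
t11.Δ1 w7=0 w0=1 w3=1 w6=0 w5=1 clk=0 w1=0
t12.Δ0 w7=0 w0=1 w3=1 w6=0 w5=1 clk=0 w1=0
t12.Δ1 w7=0 w0=1 w3=1 w6=0 w5=1 clk=1 w1=0
t12.Δ2 w7=0 w0=1 w3=1 w6=0 w5=0 clk=1 w1=0
t12.Δ3 w7=0 w0=1 w3=1 w6=1 w5=0 clk=1 w1=0
t13.Δ0 w7=0 w0=1 w3=1 w6=1 w5=0 clk=1 w1=0
t13.Δ1 w7=0 w0=1 w3=1 w6=1 w5=0 clk=0 w1=0
t14.Δ0 w7=0 w0=1 w3=1 w6=1 w5=0 clk=0 w1=0
t14.Δ1 w7=0 w0=1 w3=1 w6=1 w5=0 clk=1 w1=0
t14.Δ2 w7=0 w0=1 w3=1 w6=1 w5=1 clk=1 w1=0
t14.Δ3 w7=0 w0=1 w3=1 w6=0 w5=1 clk=1 w1=0
t15.Δ0 w7=0 w0=1 w3=1 w6=0 w5=1 clk=1 w1=0
t15.Δ1 w7=0 w0=1 w3=1 w6=0 w5=1 clk=0 w1=0
t16.Δ0 w7=0 w0=1 w3=1 w6=0 w5=1 clk=0 w1=0
t16.Δ1 w7=0 w0=1 w3=1 w6=0 w5=1 clk=1 w1=0
t16.Δ2 w7=0 w0=1 w3=1 w6=0 w5=0 clk=1 w1=0
t16.Δ3 w7=0 w0=1 w3=1 w6=1 w5=0 clk=1 w1=0
t17.Δ0 w7=0 w0=1 w3=1 w6=1 w5=0 clk=1 w1=0
t17.Δ1 w7=0 w0=1 w3=1 w6=1 w5=0 clk=0 w1=0
t18.Δ0 w7=0 w0=1 w3=1 w6=1 w5=0 clk=0 w1=0
t18.Δ1 w7=0 w0=1 w3=1 w6=1 w5=0 clk=1 w1=0
t18.Δ2 w7=0 w0=1 w3=1 w6=1 w5=1 clk=1 w1=0
t18.Δ3 w7=0 w0=1 w3=1 w6=0 w5=1 clk=1 w1=0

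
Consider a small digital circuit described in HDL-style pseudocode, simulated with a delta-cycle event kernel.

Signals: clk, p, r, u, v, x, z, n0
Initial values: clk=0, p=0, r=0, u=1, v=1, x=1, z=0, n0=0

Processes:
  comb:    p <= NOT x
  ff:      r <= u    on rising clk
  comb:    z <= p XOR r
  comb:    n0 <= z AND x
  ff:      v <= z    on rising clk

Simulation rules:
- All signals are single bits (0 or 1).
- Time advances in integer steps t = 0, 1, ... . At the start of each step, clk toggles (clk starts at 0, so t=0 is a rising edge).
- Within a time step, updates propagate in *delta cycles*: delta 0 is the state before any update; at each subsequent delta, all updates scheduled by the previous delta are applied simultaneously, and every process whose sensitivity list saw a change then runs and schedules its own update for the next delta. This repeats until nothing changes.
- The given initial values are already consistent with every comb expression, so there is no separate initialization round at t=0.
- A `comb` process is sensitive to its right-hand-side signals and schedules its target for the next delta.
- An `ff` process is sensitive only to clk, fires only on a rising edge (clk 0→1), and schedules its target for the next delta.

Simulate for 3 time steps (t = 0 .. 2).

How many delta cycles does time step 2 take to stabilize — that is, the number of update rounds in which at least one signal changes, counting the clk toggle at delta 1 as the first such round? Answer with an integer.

t=0 Δ0: clk=0 p=0 x=1 r=0 n0=0 z=0 v=1 u=1
  Δ1: clk:0→1
  Δ2: r:0→1, v:1→0
  Δ3: z:0→1
  Δ4: n0:0→1
  (4Δ to stable)
t=1 Δ0: clk=1 p=0 x=1 r=1 n0=1 z=1 v=0 u=1
  Δ1: clk:1→0
  (1Δ to stable)
t=2 Δ0: clk=0 p=0 x=1 r=1 n0=1 z=1 v=0 u=1
  Δ1: clk:0→1
  Δ2: v:0→1
  (2Δ to stable)

2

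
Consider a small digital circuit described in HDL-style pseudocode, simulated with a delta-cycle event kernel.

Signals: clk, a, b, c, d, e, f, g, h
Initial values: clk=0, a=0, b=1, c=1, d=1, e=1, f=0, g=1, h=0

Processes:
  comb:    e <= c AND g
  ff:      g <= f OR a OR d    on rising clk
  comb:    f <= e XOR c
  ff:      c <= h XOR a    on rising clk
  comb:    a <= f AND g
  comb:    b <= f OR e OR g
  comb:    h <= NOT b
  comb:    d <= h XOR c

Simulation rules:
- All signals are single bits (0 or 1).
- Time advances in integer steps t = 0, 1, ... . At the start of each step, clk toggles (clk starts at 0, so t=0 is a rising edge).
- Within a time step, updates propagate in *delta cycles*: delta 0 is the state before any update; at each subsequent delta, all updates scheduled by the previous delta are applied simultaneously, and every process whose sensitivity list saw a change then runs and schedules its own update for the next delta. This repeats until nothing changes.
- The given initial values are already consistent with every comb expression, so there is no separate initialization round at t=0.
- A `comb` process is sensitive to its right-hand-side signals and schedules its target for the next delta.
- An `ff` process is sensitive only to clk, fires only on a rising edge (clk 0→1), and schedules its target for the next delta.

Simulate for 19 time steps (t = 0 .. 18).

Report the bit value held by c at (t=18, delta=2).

0

t=0 Δ0: a=0 f=0 c=1 clk=0 g=1 d=1 h=0 e=1 b=1
  Δ1: clk:0→1
  Δ2: c:1→0
  Δ3: f:0→1, d:1→0, e:1→0
  Δ4: a:0→1, f:1→0
  Δ5: a:1→0
  (5Δ to stable)
t=1 Δ0: a=0 f=0 c=0 clk=1 g=1 d=0 h=0 e=0 b=1
  Δ1: clk:1→0
  (1Δ to stable)
t=2 Δ0: a=0 f=0 c=0 clk=0 g=1 d=0 h=0 e=0 b=1
  Δ1: clk:0→1
  Δ2: g:1→0
  Δ3: b:1→0
  Δ4: h:0→1
  Δ5: d:0→1
  (5Δ to stable)
t=3 Δ0: a=0 f=0 c=0 clk=1 g=0 d=1 h=1 e=0 b=0
  Δ1: clk:1→0
  (1Δ to stable)
t=4 Δ0: a=0 f=0 c=0 clk=0 g=0 d=1 h=1 e=0 b=0
  Δ1: clk:0→1
  Δ2: c:0→1, g:0→1
  Δ3: f:0→1, d:1→0, e:0→1, b:0→1
  Δ4: a:0→1, f:1→0, h:1→0
  Δ5: a:1→0, d:0→1
  (5Δ to stable)
t=5 Δ0: a=0 f=0 c=1 clk=1 g=1 d=1 h=0 e=1 b=1
  Δ1: clk:1→0
  (1Δ to stable)
t=6 Δ0: a=0 f=0 c=1 clk=0 g=1 d=1 h=0 e=1 b=1
  Δ1: clk:0→1
  Δ2: c:1→0
  Δ3: f:0→1, d:1→0, e:1→0
  Δ4: a:0→1, f:1→0
  Δ5: a:1→0
  (5Δ to stable)
t=7 Δ0: a=0 f=0 c=0 clk=1 g=1 d=0 h=0 e=0 b=1
  Δ1: clk:1→0
  (1Δ to stable)
t=8 Δ0: a=0 f=0 c=0 clk=0 g=1 d=0 h=0 e=0 b=1
  Δ1: clk:0→1
  Δ2: g:1→0
  Δ3: b:1→0
  Δ4: h:0→1
  Δ5: d:0→1
  (5Δ to stable)
t=9 Δ0: a=0 f=0 c=0 clk=1 g=0 d=1 h=1 e=0 b=0
  Δ1: clk:1→0
  (1Δ to stable)
t=10 Δ0: a=0 f=0 c=0 clk=0 g=0 d=1 h=1 e=0 b=0
  Δ1: clk:0→1
  Δ2: c:0→1, g:0→1
  Δ3: f:0→1, d:1→0, e:0→1, b:0→1
  Δ4: a:0→1, f:1→0, h:1→0
  Δ5: a:1→0, d:0→1
  (5Δ to stable)
t=11 Δ0: a=0 f=0 c=1 clk=1 g=1 d=1 h=0 e=1 b=1
  Δ1: clk:1→0
  (1Δ to stable)
t=12 Δ0: a=0 f=0 c=1 clk=0 g=1 d=1 h=0 e=1 b=1
  Δ1: clk:0→1
  Δ2: c:1→0
  Δ3: f:0→1, d:1→0, e:1→0
  Δ4: a:0→1, f:1→0
  Δ5: a:1→0
  (5Δ to stable)
t=13 Δ0: a=0 f=0 c=0 clk=1 g=1 d=0 h=0 e=0 b=1
  Δ1: clk:1→0
  (1Δ to stable)
t=14 Δ0: a=0 f=0 c=0 clk=0 g=1 d=0 h=0 e=0 b=1
  Δ1: clk:0→1
  Δ2: g:1→0
  Δ3: b:1→0
  Δ4: h:0→1
  Δ5: d:0→1
  (5Δ to stable)
t=15 Δ0: a=0 f=0 c=0 clk=1 g=0 d=1 h=1 e=0 b=0
  Δ1: clk:1→0
  (1Δ to stable)
t=16 Δ0: a=0 f=0 c=0 clk=0 g=0 d=1 h=1 e=0 b=0
  Δ1: clk:0→1
  Δ2: c:0→1, g:0→1
  Δ3: f:0→1, d:1→0, e:0→1, b:0→1
  Δ4: a:0→1, f:1→0, h:1→0
  Δ5: a:1→0, d:0→1
  (5Δ to stable)
t=17 Δ0: a=0 f=0 c=1 clk=1 g=1 d=1 h=0 e=1 b=1
  Δ1: clk:1→0
  (1Δ to stable)
t=18 Δ0: a=0 f=0 c=1 clk=0 g=1 d=1 h=0 e=1 b=1
  Δ1: clk:0→1
  Δ2: c:1→0
  Δ3: f:0→1, d:1→0, e:1→0
  Δ4: a:0→1, f:1→0
  Δ5: a:1→0
  (5Δ to stable)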